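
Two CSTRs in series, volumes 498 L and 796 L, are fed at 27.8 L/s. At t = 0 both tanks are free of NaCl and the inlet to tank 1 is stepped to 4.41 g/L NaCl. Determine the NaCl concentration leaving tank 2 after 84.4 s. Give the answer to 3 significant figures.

Species balance on tank i: dCᵢ/dt = (Cᵢ₋₁ − Cᵢ)/τᵢ with τᵢ = Vᵢ/Q.
τ₁ = 498/27.8 = 17.914 s; τ₂ = 796/27.8 = 28.633 s.
Tank 1: C₁ = C_in(1 − e^(−t/τ₁)). Tank 2 (τ₁ ≠ τ₂): C₂ = C_in[1 − (τ₁ e^(−t/τ₁) − τ₂ e^(−t/τ₂))/(τ₁ − τ₂)].
At t = 84.4: e^(−t/τ₁) = 0.0089914, e^(−t/τ₂) = 0.052463.
C₂ = 4.41·[1 − (17.914·0.0089914 − 28.633·0.052463)/(-10.719)] = 4.41·0.87489 = 3.8583 g/L.

3.86 g/L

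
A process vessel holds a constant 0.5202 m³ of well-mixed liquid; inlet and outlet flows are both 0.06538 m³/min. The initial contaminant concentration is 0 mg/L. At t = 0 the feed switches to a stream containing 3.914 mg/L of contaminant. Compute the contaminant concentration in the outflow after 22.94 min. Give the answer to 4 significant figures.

Unsteady species balance (constant V, well mixed): V dC/dt = Q(C_in − C).
Rewrite as dC/dt + C/τ = C_in/τ, τ = V/Q = 7.95656 min.
C approaches C_in exponentially: C(t) = C_in + (C₀ − C_in) e^(−t/τ).
C(22.94) = 3.914 + (0 − 3.914)·e^(−22.94/7.95656) = 3.914 + (-3.91400)·0.0559579 = 3.69498 mg/L.

3.695 mg/L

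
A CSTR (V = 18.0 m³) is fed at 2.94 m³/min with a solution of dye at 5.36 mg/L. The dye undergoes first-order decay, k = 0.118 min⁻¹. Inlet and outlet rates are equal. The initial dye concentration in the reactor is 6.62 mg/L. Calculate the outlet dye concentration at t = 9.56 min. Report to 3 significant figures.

3.35 mg/L

Accumulation = in − out − consumed: V dC/dt = Q C_in − Q C − k V C.
This is linear with rate a = Q/V + k = 0.28133 min⁻¹.
C_ss = Q C_in/(Q + kV) = 3.1118 mg/L; C(t) = C_ss + (C₀ − C_ss) e^(−a t).
C(9.56) = 3.1118 + (3.5082)·e^(−0.28133·9.56) = 3.1118 + (3.5082)·0.067912 = 3.3501 mg/L.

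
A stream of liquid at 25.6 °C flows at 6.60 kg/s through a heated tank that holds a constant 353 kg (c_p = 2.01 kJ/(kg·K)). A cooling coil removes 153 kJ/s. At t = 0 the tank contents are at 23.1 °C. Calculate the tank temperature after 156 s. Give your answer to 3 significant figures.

14.6 °C

Unsteady energy balance on the tank contents: M c_p dT/dt = ṁ c_p (T_in − T) − 153.
Rearrange: dT/dt = (T_ss − T)/τ with τ = M/ṁ = 53.485 s and T_ss = T_in − Q̇/(ṁ c_p) = 14.067 °C.
T approaches T_ss exponentially: T(t) = T_ss + (T₀ − T_ss) e^(−t/τ).
T(156) = 14.067 + (9.0332)·e^(−156/53.485) = 14.067 + (9.0332)·0.054111 = 14.556 °C.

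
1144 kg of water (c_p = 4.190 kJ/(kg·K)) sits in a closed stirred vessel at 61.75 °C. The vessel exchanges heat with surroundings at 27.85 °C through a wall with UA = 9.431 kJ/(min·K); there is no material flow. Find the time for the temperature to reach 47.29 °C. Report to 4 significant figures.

282.6 min

Energy balance: M c_p dT/dt = −UA(T − T_amb).
τ = M c_p/UA = 508.256 min; T_ss = T_amb = 27.8500 °C.
T(t) = T_ss + (T₀ − T_ss)e^(−t/τ); set T = 47.29:
t = −τ ln[(T − T_ss)/(T₀ − T_ss)] = −508.256 · ln(0.573451) = 282.632 min.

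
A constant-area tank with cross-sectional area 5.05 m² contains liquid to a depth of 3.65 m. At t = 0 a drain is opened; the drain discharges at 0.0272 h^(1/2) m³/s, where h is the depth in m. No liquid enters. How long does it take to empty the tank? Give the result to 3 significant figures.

Unsteady balance on liquid volume: A dh/dt = −0.0272 √h.
∫ h^(−1/2) dh = −(0.0272/A) ∫ dt, giving 2√h = 2√h₀ − (0.0272/A) t.
Tank is empty when √h = 0: t_empty = 2A√h₀/0.0272.
t_empty = 2·5.05·√3.65/0.0272 = 10.100·1.9105/0.0272 = 709.41 s.

709 s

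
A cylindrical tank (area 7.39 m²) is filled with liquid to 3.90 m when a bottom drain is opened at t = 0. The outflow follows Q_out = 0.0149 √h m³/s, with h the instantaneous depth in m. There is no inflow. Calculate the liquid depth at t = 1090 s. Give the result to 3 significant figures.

Volume balance on the tank: A dh/dt = −0.0149 √h.
∫ h^(−1/2) dh = −(0.0149/A) ∫ dt, giving 2√h = 2√h₀ − (0.0149/A) t.
√h = √3.90 − 0.0149·1090/(2·7.39) = 1.9748 − 1.0988 = 0.87599.
h = 0.87599² = 0.76736 m.

0.767 m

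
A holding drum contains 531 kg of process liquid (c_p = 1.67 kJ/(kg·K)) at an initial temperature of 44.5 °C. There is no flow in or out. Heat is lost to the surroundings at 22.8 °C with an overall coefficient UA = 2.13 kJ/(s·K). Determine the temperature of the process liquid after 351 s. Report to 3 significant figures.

32.1 °C

Energy balance: M c_p dT/dt = −UA(T − T_amb).
dT/dt = (T_ss − T)/τ with T_ss = T_amb = 22.800 °C, τ = M c_p/UA = 531·1.67/2.13 = 416.32 s.
T approaches T_ss exponentially: T(t) = T_ss + (T₀ − T_ss) e^(−t/τ).
T(351) = 22.800 + (21.700)·0.43038 = 32.139 °C.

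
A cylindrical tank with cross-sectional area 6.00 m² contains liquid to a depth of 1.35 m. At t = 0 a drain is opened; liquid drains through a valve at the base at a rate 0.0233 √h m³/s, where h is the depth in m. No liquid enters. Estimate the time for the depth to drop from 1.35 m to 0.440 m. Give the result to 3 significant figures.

257 s

With no inflow, A dh/dt = −0.0233 √h.
∫ h^(−1/2) dh = −(0.0233/A) ∫ dt, giving 2√h = 2√h₀ − (0.0233/A) t.
t = 2A(√h₀ − √h)/0.0233 = 2·6.00·(√1.35 − √0.440)/0.0233
  = 12.000 × (1.1619 − 0.66332) / 0.0233 = 256.77 s.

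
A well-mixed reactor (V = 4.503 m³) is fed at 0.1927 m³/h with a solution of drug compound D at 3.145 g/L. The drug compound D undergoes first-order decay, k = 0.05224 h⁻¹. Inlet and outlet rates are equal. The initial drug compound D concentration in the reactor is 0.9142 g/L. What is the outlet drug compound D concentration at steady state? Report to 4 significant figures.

Accumulation = in − out − consumed: V dC/dt = Q C_in − Q C − k V C.
At steady state: 0 = Q C_in − (Q + kV) C_ss, so C_ss = Q C_in/(Q + kV).
C_ss = 0.1927·3.145/(0.1927 + 0.05224·4.503) = 0.606042/0.427937 = 1.41619 g/L.

1.416 g/L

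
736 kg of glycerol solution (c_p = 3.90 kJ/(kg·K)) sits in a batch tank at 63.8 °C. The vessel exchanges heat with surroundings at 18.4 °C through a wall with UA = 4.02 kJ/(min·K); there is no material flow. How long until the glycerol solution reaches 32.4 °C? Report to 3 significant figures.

Lumped-capacitance energy balance: M c_p dT/dt = UA(T_amb − T).
τ = M c_p/UA = 714.03 min; T_ss = T_amb = 18.400 °C.
T(t) = T_ss + (T₀ − T_ss)e^(−t/τ); set T = 32.4:
t = −τ ln[(T − T_ss)/(T₀ − T_ss)] = −714.03 · ln(0.30837) = 840.02 min.

840 min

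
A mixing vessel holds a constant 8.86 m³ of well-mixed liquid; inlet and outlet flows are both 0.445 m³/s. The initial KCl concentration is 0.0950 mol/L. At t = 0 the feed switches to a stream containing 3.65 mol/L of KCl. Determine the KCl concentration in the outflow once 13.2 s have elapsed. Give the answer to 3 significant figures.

1.82 mol/L

Mass balance on the solute (V constant): V dC/dt = Q(C_in − C).
Rewrite as dC/dt + C/τ = C_in/τ, τ = V/Q = 19.910 s.
C approaches C_in exponentially: C(t) = C_in + (C₀ − C_in) e^(−t/τ).
C(13.2) = 3.65 + (0.0950 − 3.65)·e^(−13.2/19.910) = 3.65 + (-3.5550)·0.51531 = 1.8181 mol/L.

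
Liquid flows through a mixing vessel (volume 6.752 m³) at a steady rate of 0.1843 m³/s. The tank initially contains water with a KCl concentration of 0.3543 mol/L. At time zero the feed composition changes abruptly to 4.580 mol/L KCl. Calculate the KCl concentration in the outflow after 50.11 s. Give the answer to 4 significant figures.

3.504 mol/L

Species balance on the tank: V dC/dt = Q(C_in − C).
Rewrite as dC/dt + C/τ = C_in/τ, τ = V/Q = 36.6359 s.
This is linear first-order; C(t) = C_in + (C₀ − C_in) e^(−t/τ).
C(50.11) = 4.580 + (0.3543 − 4.580)·e^(−50.11/36.6359) = 4.580 + (-4.22570)·0.254671 = 3.50384 mol/L.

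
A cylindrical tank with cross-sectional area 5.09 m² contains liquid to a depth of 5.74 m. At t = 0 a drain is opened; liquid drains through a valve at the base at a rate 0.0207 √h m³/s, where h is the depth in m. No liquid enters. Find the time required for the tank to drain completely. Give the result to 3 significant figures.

A dh/dt = −Q_out = −0.0207 √h.
Separate and integrate: 2(√h − √h₀) = −(0.0207/A) t.
Set h = 0: 2√h₀ = (0.0207/A) t_empty ⇒ t_empty = 2A√h₀/0.0207.
t_empty = 2·5.09·√5.74/0.0207 = 10.180·2.3958/0.0207 = 1178.2 s.

1180 s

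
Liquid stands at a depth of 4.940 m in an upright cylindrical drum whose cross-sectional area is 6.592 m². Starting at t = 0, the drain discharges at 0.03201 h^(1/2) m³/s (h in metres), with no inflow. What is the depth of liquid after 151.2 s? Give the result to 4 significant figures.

With no inflow, A dh/dt = −0.03201 √h.
Separate and integrate: 2(√h − √h₀) = −(0.03201/A) t.
√h = √4.940 − 0.03201·151.2/(2·6.592) = 2.22261 − 0.367105 = 1.85551.
h = 1.85551² = 3.44290 m.

3.443 m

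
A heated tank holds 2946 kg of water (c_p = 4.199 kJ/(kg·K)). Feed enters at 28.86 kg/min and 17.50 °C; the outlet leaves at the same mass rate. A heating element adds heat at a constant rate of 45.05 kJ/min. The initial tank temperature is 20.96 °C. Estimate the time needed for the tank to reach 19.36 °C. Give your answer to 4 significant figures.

74.52 min

M c_p dT/dt = ṁ c_p (T_in − T) + Q̇.
τ = M/ṁ = 102.079 min; T_ss = T_in + Q̇/(ṁ c_p) = 17.8718 °C.
T(t) = T_ss + (T₀ − T_ss) e^(−t/τ). Set T = 19.36:
e^(−t/τ) = (19.36 − 17.8718)/(20.96 − 17.8718) = 0.481907
t = −102.079 · ln(0.481907) = 74.5181 min.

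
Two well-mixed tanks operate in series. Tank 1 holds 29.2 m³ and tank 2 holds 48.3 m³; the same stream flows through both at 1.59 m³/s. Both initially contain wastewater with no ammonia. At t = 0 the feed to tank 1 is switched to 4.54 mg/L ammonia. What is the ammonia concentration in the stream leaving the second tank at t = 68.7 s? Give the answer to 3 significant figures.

Species balance on tank i: dCᵢ/dt = (Cᵢ₋₁ − Cᵢ)/τᵢ with τᵢ = Vᵢ/Q.
τ₁ = 29.2/1.59 = 18.365 s; τ₂ = 48.3/1.59 = 30.377 s.
Tank 1: C₁ = C_in(1 − e^(−t/τ₁)). Tank 2 (τ₁ ≠ τ₂): C₂ = C_in[1 − (τ₁ e^(−t/τ₁) − τ₂ e^(−t/τ₂))/(τ₁ − τ₂)].
At t = 68.7: e^(−t/τ₁) = 0.023734, e^(−t/τ₂) = 0.10419.
C₂ = 4.54·[1 − (18.365·0.023734 − 30.377·0.10419)/(-12.013)] = 4.54·0.77281 = 3.5086 mg/L.

3.51 mg/L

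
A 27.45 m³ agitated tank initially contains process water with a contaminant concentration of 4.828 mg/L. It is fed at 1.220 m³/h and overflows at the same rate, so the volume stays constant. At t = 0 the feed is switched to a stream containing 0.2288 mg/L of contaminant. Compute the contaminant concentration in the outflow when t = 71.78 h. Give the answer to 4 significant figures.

0.4181 mg/L

Species balance on the tank: V dC/dt = Q(C_in − C).
Rewrite as dC/dt + C/τ = C_in/τ, τ = V/Q = 22.5000 h.
Solution: C(t) = C_in + (C₀ − C_in) e^(−t/τ).
C(71.78) = 0.2288 + (4.828 − 0.2288)·e^(−71.78/22.5000) = 0.2288 + (4.59920)·0.0411627 = 0.418116 mg/L.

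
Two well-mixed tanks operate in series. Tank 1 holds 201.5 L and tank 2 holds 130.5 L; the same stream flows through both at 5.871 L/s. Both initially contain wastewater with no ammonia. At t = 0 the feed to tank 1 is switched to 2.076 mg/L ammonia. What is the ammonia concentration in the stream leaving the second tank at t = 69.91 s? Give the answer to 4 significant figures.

1.472 mg/L

Each tank obeys Vᵢ dCᵢ/dt = Q(Cᵢ₋₁ − Cᵢ), so τᵢ = Vᵢ/Q.
τ₁ = 201.5/5.871 = 34.3212 s; τ₂ = 130.5/5.871 = 22.2279 s.
Solving the cascade with C₁(0)=C₂(0)=0 gives C₂(t) = C_in[1 − (τ₁ e^(−t/τ₁) − τ₂ e^(−t/τ₂))/(τ₁ − τ₂)].
At t = 69.91: e^(−t/τ₁) = 0.130428, e^(−t/τ₂) = 0.0430606.
C₂ = 2.076·[1 − (34.3212·0.130428 − 22.2279·0.0430606)/(12.0933)] = 2.076·0.708987 = 1.47186 mg/L.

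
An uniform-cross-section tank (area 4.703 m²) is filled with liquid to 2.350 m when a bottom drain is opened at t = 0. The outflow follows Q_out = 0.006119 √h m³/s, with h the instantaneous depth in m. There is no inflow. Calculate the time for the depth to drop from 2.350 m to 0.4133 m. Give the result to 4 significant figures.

1368 s

A dh/dt = −Q_out = −0.006119 √h.
This is separable: 2 d(√h)/dt = −0.006119/A, so √h = √h₀ − (0.006119/(2A)) t.
t = 2A(√h₀ − √h)/0.006119 = 2·4.703·(√2.350 − √0.4133)/0.006119
  = 9.40600 × (1.53297 − 0.642884) / 0.006119 = 1368.22 s.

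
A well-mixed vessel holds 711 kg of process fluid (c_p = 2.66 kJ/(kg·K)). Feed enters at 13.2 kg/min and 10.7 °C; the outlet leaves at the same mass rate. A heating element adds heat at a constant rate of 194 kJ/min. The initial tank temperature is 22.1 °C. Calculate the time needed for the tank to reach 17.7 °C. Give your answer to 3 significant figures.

First-law balance (no shaft work): M c_p dT/dt = ṁ c_p (T_in − T) + 194.
τ = M/ṁ = 53.864 min; T_ss = T_in + Q̇/(ṁ c_p) = 16.225 °C.
T(t) = T_ss + (T₀ − T_ss) e^(−t/τ). Set T = 17.7:
e^(−t/τ) = (17.7 − 16.225)/(22.1 − 16.225) = 0.25104
t = −53.864 · ln(0.25104) = 74.447 min.

74.4 min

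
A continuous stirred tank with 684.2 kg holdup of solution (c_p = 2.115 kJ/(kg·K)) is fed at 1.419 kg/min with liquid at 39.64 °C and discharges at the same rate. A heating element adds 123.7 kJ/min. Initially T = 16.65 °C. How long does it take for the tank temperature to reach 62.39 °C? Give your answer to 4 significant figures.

M c_p dT/dt = ṁ c_p (T_in − T) + Q̇.
τ = M/ṁ = 482.171 min; T_ss = T_in + Q̇/(ṁ c_p) = 80.8571 °C.
T(t) = T_ss + (T₀ − T_ss) e^(−t/τ). Set T = 62.39:
e^(−t/τ) = (62.39 − 80.8571)/(16.65 − 80.8571) = 0.287617
t = −482.171 · ln(0.287617) = 600.845 min.

600.8 min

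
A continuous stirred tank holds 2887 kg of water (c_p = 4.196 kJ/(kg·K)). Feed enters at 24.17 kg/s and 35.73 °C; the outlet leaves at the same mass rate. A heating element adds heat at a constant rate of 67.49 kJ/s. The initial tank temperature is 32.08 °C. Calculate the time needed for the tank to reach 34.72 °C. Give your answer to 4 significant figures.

Heat balance on the well-mixed liquid: M c_p dT/dt = ṁ c_p (T_in − T) + 67.49.
τ = M/ṁ = 119.446 s; T_ss = T_in + Q̇/(ṁ c_p) = 36.3955 °C.
T(t) = T_ss + (T₀ − T_ss) e^(−t/τ). Set T = 34.72:
e^(−t/τ) = (34.72 − 36.3955)/(32.08 − 36.3955) = 0.388247
t = −119.446 · ln(0.388247) = 113.009 s.

113.0 s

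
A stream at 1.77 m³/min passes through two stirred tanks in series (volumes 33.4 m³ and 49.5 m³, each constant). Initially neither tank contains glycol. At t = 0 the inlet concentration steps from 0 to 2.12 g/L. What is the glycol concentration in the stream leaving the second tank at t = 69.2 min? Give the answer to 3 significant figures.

1.68 g/L

Species balance on tank i: dCᵢ/dt = (Cᵢ₋₁ − Cᵢ)/τᵢ with τᵢ = Vᵢ/Q.
τ₁ = 33.4/1.77 = 18.870 min; τ₂ = 49.5/1.77 = 27.966 min.
Tank 1: C₁ = C_in(1 − e^(−t/τ₁)). Tank 2 (τ₁ ≠ τ₂): C₂ = C_in[1 − (τ₁ e^(−t/τ₁) − τ₂ e^(−t/τ₂))/(τ₁ − τ₂)].
At t = 69.2: e^(−t/τ₁) = 0.025548, e^(−t/τ₂) = 0.084211.
C₂ = 2.12·[1 − (18.870·0.025548 − 27.966·0.084211)/(-9.0960)] = 2.12·0.79409 = 1.6835 g/L.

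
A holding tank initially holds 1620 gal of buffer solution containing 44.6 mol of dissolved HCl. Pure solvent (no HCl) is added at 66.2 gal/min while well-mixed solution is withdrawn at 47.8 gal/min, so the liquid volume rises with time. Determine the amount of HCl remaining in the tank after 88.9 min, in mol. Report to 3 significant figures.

Total volume: dV/dt = Q_in − Q_out = 18.400 gal/min, so V(t) = 1620 + 18.400 t and V(88.9) = 3255.8 gal.
Solute balance: dm/dt = 0 − Q_out C = −Q_out m/V(t).
Separate: dm/m = −Q_out dt/V(t) ⇒ ln(m/m₀) = −(Q_out/(Q_in−Q_out)) ln(V/V₀).
m = m₀ (V₀/V)^(Q_out/(Q_in−Q_out)) = 44.6 × (1620/3255.8)^(2.5978) = 7.2751 mol.

7.28 mol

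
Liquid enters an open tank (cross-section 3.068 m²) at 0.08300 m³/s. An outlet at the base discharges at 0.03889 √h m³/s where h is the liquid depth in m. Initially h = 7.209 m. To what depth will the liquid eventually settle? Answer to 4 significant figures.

A dh/dt = Q_in − 0.03889 √h. Steady state requires inflow = outflow:
Q_in = 0.03889 √h_ss ⇒ √h_ss = 0.08300/0.03889 = 2.13422.
h_ss = 2.13422² = 4.55492 m. (Since h₀ = 7.209 m > h_ss, the level will fall toward this value.)

4.555 m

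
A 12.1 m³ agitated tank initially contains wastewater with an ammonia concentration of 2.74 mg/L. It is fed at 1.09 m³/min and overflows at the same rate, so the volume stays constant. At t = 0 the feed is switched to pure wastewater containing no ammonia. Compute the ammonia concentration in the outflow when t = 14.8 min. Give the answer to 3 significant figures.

Transient balance on the dissolved component: V dC/dt = Q(C_in − C).
Rewrite as dC/dt + C/τ = C_in/τ, τ = V/Q = 11.101 min.
Solution: C(t) = C_in + (C₀ − C_in) e^(−t/τ).
C(14.8) = 0 + (2.74 − 0)·e^(−14.8/11.101) = 0 + (2.7400)·0.26363 = 0.72234 mg/L.

0.722 mg/L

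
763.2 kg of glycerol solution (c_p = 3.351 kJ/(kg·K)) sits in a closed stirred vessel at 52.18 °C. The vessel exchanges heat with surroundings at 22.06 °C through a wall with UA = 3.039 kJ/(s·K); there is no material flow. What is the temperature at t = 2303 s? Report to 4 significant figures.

Lumped-capacitance energy balance: M c_p dT/dt = UA(T_amb − T).
dT/dt = (T_ss − T)/τ with T_ss = T_amb = 22.0600 °C, τ = M c_p/UA = 763.2·3.351/3.039 = 841.554 s.
Integrating: T(t) = T_ss + (T₀ − T_ss) e^(−t/τ).
T(2303) = 22.0600 + (30.1200)·0.0647900 = 24.0115 °C.

24.01 °C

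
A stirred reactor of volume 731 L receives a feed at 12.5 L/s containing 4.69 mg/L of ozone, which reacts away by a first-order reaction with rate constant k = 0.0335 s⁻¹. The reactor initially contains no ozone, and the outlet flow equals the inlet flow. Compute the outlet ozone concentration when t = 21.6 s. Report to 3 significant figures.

1.05 mg/L

Accumulation = in − out − consumed: V dC/dt = Q C_in − Q C − k V C.
dC/dt = (Q/V) C_in − (Q/V + k) C; effective rate a = Q/V + k = 0.017100 + 0.0335 = 0.050600 s⁻¹.
C_ss = Q C_in/(Q + kV) = 1.5850 mg/L; C(t) = C_ss + (C₀ − C_ss) e^(−a t).
C(21.6) = 1.5850 + (-1.5850)·e^(−0.050600·21.6) = 1.5850 + (-1.5850)·0.33522 = 1.0536 mg/L.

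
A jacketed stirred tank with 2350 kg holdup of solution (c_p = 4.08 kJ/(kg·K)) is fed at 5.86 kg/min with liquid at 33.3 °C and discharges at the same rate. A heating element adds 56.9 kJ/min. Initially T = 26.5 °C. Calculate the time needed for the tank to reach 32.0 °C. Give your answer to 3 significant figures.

Unsteady energy balance on the tank contents: M c_p dT/dt = ṁ c_p (T_in − T) + 56.9.
τ = M/ṁ = 401.02 min; T_ss = T_in + Q̇/(ṁ c_p) = 35.680 °C.
T(t) = T_ss + (T₀ − T_ss) e^(−t/τ). Set T = 32.0:
e^(−t/τ) = (32.0 − 35.680)/(26.5 − 35.680) = 0.40086
t = −401.02 · ln(0.40086) = 366.59 min.

367 min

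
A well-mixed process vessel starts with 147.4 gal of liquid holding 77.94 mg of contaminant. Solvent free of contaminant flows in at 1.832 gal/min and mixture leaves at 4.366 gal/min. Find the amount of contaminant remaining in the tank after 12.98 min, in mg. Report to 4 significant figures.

50.45 mg

Let m(t) be the amount of contaminant. Volume: V(t) = V₀ + (Q_in − Q_out) t = 147.4 − 2.53400 t; V(12.98) = 114.509 gal.
Solute balance: dm/dt = 0 − Q_out C = −Q_out m/V(t).
Separate: dm/m = −Q_out dt/V(t) ⇒ ln(m/m₀) = −(Q_out/(Q_in−Q_out)) ln(V/V₀).
m = m₀ (V₀/V)^(Q_out/(Q_in−Q_out)) = 77.94 × (147.4/114.509)^(-1.72297) = 50.4454 mg.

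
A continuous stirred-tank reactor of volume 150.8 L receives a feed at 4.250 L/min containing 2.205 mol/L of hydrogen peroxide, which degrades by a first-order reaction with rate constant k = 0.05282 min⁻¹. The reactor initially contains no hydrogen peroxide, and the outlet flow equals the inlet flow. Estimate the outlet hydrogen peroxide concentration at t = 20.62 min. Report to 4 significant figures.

V dC/dt = Q(C_in − C) − k V C.
This is linear with rate a = Q/V + k = 0.0810030 min⁻¹.
C_ss = Q C_in/(Q + kV) = 0.767176 mol/L; C(t) = C_ss + (C₀ − C_ss) e^(−a t).
C(20.62) = 0.767176 + (-0.767176)·e^(−0.0810030·20.62) = 0.767176 + (-0.767176)·0.188194 = 0.622798 mol/L.

0.6228 mol/L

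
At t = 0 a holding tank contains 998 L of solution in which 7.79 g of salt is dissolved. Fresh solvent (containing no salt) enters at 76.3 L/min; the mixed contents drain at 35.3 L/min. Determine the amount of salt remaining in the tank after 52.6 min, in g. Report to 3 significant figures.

2.89 g

Total volume: dV/dt = Q_in − Q_out = 41.000 L/min, so V(t) = 998 + 41.000 t and V(52.6) = 3154.6 L.
No salt enters, so dm/dt = −Q_out · (m/V).
Separate: dm/m = −Q_out dt/V(t) ⇒ ln(m/m₀) = −(Q_out/(Q_in−Q_out)) ln(V/V₀).
m = m₀ (V₀/V)^(Q_out/(Q_in−Q_out)) = 7.79 × (998/3154.6)^(0.86098) = 2.8921 g.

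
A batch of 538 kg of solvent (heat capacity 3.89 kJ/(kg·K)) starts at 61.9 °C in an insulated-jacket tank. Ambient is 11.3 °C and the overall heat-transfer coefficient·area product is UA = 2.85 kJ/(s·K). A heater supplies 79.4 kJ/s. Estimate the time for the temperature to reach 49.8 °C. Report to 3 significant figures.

558 s

M c_p dT/dt = −UA(T − T_amb) + Q̇.
τ = M c_p/UA = 734.32 s; T_ss = T_amb + Q̇/UA = 11.3 + 79.4/2.85 = 39.160 °C.
T(t) = T_ss + (T₀ − T_ss)e^(−t/τ); set T = 49.8:
t = −τ ln[(T − T_ss)/(T₀ − T_ss)] = −734.32 · ln(0.46791) = 557.71 s.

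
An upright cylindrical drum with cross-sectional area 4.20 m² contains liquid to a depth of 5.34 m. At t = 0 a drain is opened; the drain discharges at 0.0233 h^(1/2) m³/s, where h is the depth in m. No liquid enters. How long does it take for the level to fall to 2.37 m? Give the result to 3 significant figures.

278 s

Volume balance on the tank: A dh/dt = −0.0233 √h.
This is separable: 2 d(√h)/dt = −0.0233/A, so √h = √h₀ − (0.0233/(2A)) t.
t = 2A(√h₀ − √h)/0.0233 = 2·4.20·(√5.34 − √2.37)/0.0233
  = 8.4000 × (2.3108 − 1.5395) / 0.0233 = 278.09 s.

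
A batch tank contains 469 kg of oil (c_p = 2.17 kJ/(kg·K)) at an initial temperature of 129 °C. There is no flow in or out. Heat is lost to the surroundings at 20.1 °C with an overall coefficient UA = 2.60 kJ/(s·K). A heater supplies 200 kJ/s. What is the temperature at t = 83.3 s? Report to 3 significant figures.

First-law balance (no shaft work): M c_p dT/dt = −UA(T − T_amb) + Q̇.
dT/dt = (T_ss − T)/τ with T_ss = T_amb + Q̇/UA = 20.1 + 200/2.60 = 97.023 °C, τ = M c_p/UA = 469·2.17/2.60 = 391.43 s.
This is linear first-order; T(t) = T_ss + (T₀ − T_ss) e^(−t/τ).
T(83.3) = 97.023 + (31.977)·0.80831 = 122.87 °C.

123 °C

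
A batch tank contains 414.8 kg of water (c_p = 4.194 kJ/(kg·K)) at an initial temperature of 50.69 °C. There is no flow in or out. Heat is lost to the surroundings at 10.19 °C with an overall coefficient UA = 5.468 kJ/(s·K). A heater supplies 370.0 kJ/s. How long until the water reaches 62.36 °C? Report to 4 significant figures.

178.6 s

Unsteady energy balance on the tank contents: M c_p dT/dt = −UA(T − T_amb) + Q̇.
τ = M c_p/UA = 318.155 s; T_ss = T_amb + Q̇/UA = 10.19 + 370.0/5.468 = 77.8564 °C.
T(t) = T_ss + (T₀ − T_ss)e^(−t/τ); set T = 62.36:
t = −τ ln[(T − T_ss)/(T₀ − T_ss)] = −318.155 · ln(0.570426) = 178.603 s.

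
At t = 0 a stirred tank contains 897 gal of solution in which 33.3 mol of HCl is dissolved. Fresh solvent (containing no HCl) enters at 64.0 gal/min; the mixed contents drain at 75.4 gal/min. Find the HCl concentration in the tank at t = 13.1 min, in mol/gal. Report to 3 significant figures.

0.0134 mol/gal

Let m(t) be the amount of HCl. Volume: V(t) = V₀ + (Q_in − Q_out) t = 897 − 11.400 t; V(13.1) = 747.66 gal.
Solute balance: dm/dt = 0 − Q_out C = −Q_out m/V(t).
dm/m = −Q_out dt/(V₀ − 11.400 t); integrating gives ln(m/m₀) = −(Q_out/(Q_in−Q_out)) ln(V/V₀).
m = m₀ (V₀/V)^(Q_out/(Q_in−Q_out)) = 33.3 × (897/747.66)^(-6.6140) = 9.9851 mol.
C = m/V = 9.9851/747.66 = 0.013355 mol/gal.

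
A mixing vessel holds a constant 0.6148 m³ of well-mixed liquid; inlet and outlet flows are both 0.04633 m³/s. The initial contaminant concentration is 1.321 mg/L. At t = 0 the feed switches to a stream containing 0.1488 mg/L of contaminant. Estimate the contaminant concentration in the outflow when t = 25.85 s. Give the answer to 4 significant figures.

0.3159 mg/L

Species balance on the tank: V dC/dt = Q(C_in − C).
Rewrite as dC/dt + C/τ = C_in/τ, τ = V/Q = 13.2700 s.
Integrating: C(t) = C_in + (C₀ − C_in) e^(−t/τ).
C(25.85) = 0.1488 + (1.321 − 0.1488)·e^(−25.85/13.2700) = 0.1488 + (1.17220)·0.142559 = 0.315908 mg/L.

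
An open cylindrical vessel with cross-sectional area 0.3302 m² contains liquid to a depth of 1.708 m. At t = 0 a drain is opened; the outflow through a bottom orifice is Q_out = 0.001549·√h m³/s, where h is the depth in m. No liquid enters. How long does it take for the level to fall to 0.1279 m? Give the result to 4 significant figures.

With no inflow, A dh/dt = −0.001549 √h.
This is separable: 2 d(√h)/dt = −0.001549/A, so √h = √h₀ − (0.001549/(2A)) t.
t = 2A(√h₀ − √h)/0.001549 = 2·0.3302·(√1.708 − √0.1279)/0.001549
  = 0.660400 × (1.30690 − 0.357631) / 0.001549 = 404.713 s.

404.7 s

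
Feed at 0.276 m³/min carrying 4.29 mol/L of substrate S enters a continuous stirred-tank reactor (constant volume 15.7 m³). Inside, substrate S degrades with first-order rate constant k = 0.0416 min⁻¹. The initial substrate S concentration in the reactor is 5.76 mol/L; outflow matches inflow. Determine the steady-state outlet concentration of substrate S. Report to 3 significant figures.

V dC/dt = Q(C_in − C) − k V C.
Steady state (dC/dt = 0): C_ss = Q C_in/(Q + kV) = C_in/(1 + kV/Q).
C_ss = 0.276·4.29/(0.276 + 0.0416·15.7) = 1.1840/0.92912 = 1.2744 mol/L.

1.27 mol/L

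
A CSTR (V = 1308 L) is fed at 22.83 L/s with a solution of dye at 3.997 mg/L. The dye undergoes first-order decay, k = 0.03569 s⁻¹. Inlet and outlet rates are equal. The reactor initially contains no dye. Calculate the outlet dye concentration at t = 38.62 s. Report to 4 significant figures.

1.144 mg/L

Accumulation = in − out − consumed: V dC/dt = Q C_in − Q C − k V C.
This is linear with rate a = Q/V + k = 0.0531441 s⁻¹.
C_ss = Q C_in/(Q + kV) = 1.31273 mg/L; C(t) = C_ss + (C₀ − C_ss) e^(−a t).
C(38.62) = 1.31273 + (-1.31273)·e^(−0.0531441·38.62) = 1.31273 + (-1.31273)·0.128423 = 1.14415 mg/L.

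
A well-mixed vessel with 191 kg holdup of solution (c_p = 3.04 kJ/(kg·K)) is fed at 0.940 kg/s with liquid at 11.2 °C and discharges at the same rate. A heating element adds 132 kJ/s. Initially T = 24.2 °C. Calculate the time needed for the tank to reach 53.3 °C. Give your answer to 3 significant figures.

425 s

M c_p dT/dt = ṁ c_p (T_in − T) + Q̇.
τ = M/ṁ = 203.19 s; T_ss = T_in + Q̇/(ṁ c_p) = 57.393 °C.
T(t) = T_ss + (T₀ − T_ss) e^(−t/τ). Set T = 53.3:
e^(−t/τ) = (53.3 − 57.393)/(24.2 − 57.393) = 0.12330
t = −203.19 · ln(0.12330) = 425.31 s.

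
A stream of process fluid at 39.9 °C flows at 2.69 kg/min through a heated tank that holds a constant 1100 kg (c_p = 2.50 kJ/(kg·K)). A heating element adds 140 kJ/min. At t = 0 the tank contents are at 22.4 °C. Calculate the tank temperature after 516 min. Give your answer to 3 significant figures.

49.9 °C

M c_p dT/dt = ṁ c_p (T_in − T) + Q̇.
Rearrange: dT/dt = (T_ss − T)/τ with τ = M/ṁ = 408.92 min and T_ss = T_in + Q̇/(ṁ c_p) = 60.718 °C.
Integrating: T(t) = T_ss + (T₀ − T_ss) e^(−t/τ).
T(516) = 60.718 + (-38.318)·e^(−516/408.92) = 60.718 + (-38.318)·0.28313 = 49.869 °C.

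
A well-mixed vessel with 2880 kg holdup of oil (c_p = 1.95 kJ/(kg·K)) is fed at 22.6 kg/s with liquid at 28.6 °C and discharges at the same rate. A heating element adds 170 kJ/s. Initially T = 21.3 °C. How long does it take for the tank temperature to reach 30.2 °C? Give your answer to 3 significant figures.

204 s

M c_p dT/dt = ṁ c_p (T_in − T) + Q̇.
τ = M/ṁ = 127.43 s; T_ss = T_in + Q̇/(ṁ c_p) = 32.457 °C.
T(t) = T_ss + (T₀ − T_ss) e^(−t/τ). Set T = 30.2:
e^(−t/τ) = (30.2 − 32.457)/(21.3 − 32.457) = 0.20233
t = −127.43 · ln(0.20233) = 203.62 s.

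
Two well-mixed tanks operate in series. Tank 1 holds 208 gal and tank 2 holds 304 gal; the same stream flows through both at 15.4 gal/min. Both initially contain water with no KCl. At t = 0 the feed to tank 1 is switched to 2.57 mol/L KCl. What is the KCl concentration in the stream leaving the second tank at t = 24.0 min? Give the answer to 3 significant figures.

Species balance on tank i: dCᵢ/dt = (Cᵢ₋₁ − Cᵢ)/τᵢ with τᵢ = Vᵢ/Q.
τ₁ = 208/15.4 = 13.506 min; τ₂ = 304/15.4 = 19.740 min.
Solving the cascade with C₁(0)=C₂(0)=0 gives C₂(t) = C_in[1 − (τ₁ e^(−t/τ₁) − τ₂ e^(−t/τ₂))/(τ₁ − τ₂)].
At t = 24.0: e^(−t/τ₁) = 0.16916, e^(−t/τ₂) = 0.29648.
C₂ = 2.57·[1 − (13.506·0.16916 − 19.740·0.29648)/(-6.2338)] = 2.57·0.42767 = 1.0991 mol/L.

1.10 mol/L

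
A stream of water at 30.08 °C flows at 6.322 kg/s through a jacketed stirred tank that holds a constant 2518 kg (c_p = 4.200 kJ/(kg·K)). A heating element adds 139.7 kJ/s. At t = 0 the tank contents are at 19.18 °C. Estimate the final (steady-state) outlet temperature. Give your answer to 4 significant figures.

35.34 °C

Energy balance: M c_p dT/dt = ṁ c_p (T_in − T) + 139.7.
At steady state dT/dt = 0 ⇒ T_ss = T_in + Q̇/(ṁ c_p) = 30.08 + 139.7/(6.322·4.200) = 35.3413 °C.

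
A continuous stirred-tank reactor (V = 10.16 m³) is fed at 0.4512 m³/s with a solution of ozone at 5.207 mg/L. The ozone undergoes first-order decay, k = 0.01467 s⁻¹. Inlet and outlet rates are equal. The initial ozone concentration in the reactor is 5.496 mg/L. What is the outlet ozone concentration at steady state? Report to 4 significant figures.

Species balance: V dC/dt = Q C_in − Q C − k V C.
At steady state: 0 = Q C_in − (Q + kV) C_ss, so C_ss = Q C_in/(Q + kV).
C_ss = 0.4512·5.207/(0.4512 + 0.01467·10.16) = 2.34940/0.600247 = 3.91405 mg/L.

3.914 mg/L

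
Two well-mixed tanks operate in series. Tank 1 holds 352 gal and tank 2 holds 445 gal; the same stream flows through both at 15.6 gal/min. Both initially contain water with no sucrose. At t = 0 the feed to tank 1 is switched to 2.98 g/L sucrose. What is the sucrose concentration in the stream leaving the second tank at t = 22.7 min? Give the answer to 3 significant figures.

Species balance on tank i: dCᵢ/dt = (Cᵢ₋₁ − Cᵢ)/τᵢ with τᵢ = Vᵢ/Q.
τ₁ = 352/15.6 = 22.564 min; τ₂ = 445/15.6 = 28.526 min.
Tank 1: C₁ = C_in(1 − e^(−t/τ₁)). Tank 2 (τ₁ ≠ τ₂): C₂ = C_in[1 − (τ₁ e^(−t/τ₁) − τ₂ e^(−t/τ₂))/(τ₁ − τ₂)].
At t = 22.7: e^(−t/τ₁) = 0.36567, e^(−t/τ₂) = 0.45123.
C₂ = 2.98·[1 − (22.564·0.36567 − 28.526·0.45123)/(-5.9615)] = 2.98·0.22493 = 0.67028 g/L.

0.670 g/L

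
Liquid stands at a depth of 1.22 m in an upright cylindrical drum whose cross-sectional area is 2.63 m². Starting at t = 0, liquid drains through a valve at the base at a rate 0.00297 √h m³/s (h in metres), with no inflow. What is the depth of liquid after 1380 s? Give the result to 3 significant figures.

0.106 m

With no inflow, A dh/dt = −0.00297 √h.
∫ h^(−1/2) dh = −(0.00297/A) ∫ dt, giving 2√h = 2√h₀ − (0.00297/A) t.
√h = √1.22 − 0.00297·1380/(2·2.63) = 1.1045 − 0.77920 = 0.32533.
h = 0.32533² = 0.10584 m.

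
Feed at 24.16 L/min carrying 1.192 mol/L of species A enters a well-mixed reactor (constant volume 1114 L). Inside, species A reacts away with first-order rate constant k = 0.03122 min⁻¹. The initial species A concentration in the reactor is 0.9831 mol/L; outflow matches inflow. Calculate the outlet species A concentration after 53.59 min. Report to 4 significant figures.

0.5176 mol/L

Species balance: V dC/dt = Q C_in − Q C − k V C.
dC/dt = (Q/V) C_in − (Q/V + k) C; effective rate a = Q/V + k = 0.0216876 + 0.03122 = 0.0529076 min⁻¹.
C_ss = Q C_in/(Q + kV) = 0.488618 mol/L; C(t) = C_ss + (C₀ − C_ss) e^(−a t).
C(53.59) = 0.488618 + (0.494482)·e^(−0.0529076·53.59) = 0.488618 + (0.494482)·0.0586998 = 0.517644 mol/L.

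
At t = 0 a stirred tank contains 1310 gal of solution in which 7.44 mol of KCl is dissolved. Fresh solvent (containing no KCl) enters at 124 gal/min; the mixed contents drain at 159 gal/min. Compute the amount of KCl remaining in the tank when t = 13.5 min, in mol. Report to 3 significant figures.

Let m(t) be the amount of KCl. Volume: V(t) = V₀ + (Q_in − Q_out) t = 1310 − 35.000 t; V(13.5) = 837.50 gal.
No KCl enters, so dm/dt = −Q_out · (m/V).
dm/m = −Q_out dt/(V₀ − 35.000 t); integrating gives ln(m/m₀) = −(Q_out/(Q_in−Q_out)) ln(V/V₀).
m = m₀ (V₀/V)^(Q_out/(Q_in−Q_out)) = 7.44 × (1310/837.50)^(-4.5429) = 0.97489 mol.

0.975 mol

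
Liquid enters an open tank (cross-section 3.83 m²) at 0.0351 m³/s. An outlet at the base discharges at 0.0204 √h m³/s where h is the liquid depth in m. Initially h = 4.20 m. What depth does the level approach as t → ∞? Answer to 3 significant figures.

2.96 m

Level balance: A dh/dt = 0.0351 − 0.0204 √h. Setting dh/dt = 0:
Q_in = 0.0204 √h_ss ⇒ √h_ss = 0.0351/0.0204 = 1.7206.
h_ss = 1.7206² = 2.9604 m. (Since h₀ = 4.20 m > h_ss, the level will fall toward this value.)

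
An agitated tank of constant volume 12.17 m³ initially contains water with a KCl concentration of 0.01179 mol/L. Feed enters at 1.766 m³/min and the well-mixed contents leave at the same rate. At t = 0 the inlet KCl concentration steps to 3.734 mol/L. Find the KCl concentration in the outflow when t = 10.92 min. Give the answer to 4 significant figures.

Accumulation = in − out for the solute gives V dC/dt = Q(C_in − C).
So dC/dt = (C_in − C)/τ with τ = V/Q = 12.17/1.766 = 6.89128 min.
C approaches C_in exponentially: C(t) = C_in + (C₀ − C_in) e^(−t/τ).
C(10.92) = 3.734 + (0.01179 − 3.734)·e^(−10.92/6.89128) = 3.734 + (-3.72221)·0.205027 = 2.97084 mol/L.

2.971 mol/L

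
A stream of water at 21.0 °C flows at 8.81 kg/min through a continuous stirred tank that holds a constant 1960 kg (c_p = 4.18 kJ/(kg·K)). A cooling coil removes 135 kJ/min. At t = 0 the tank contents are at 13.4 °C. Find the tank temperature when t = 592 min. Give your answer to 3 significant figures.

First-law balance (no shaft work): M c_p dT/dt = ṁ c_p (T_in − T) − 135.
τ = M/ṁ = 222.47 min; T_ss = T_in − Q̇/(ṁ c_p) = 21.0 − 135/(8.81·4.18) = 17.334 °C.
T approaches T_ss exponentially: T(t) = T_ss + (T₀ − T_ss) e^(−t/τ).
T(592) = 17.334 + (-3.9341)·e^(−592/222.47) = 17.334 + (-3.9341)·0.069880 = 17.059 °C.

17.1 °C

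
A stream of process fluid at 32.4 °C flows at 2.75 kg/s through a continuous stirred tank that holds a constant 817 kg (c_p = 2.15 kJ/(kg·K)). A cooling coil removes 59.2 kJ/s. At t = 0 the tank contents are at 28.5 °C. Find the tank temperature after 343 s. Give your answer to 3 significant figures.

Heat balance on the well-mixed liquid: M c_p dT/dt = ṁ c_p (T_in − T) − 59.2.
Rearrange: dT/dt = (T_ss − T)/τ with τ = M/ṁ = 297.09 s and T_ss = T_in − Q̇/(ṁ c_p) = 22.387 °C.
Solution: T(t) = T_ss + (T₀ − T_ss) e^(−t/τ).
T(343) = 22.387 + (6.1127)·e^(−343/297.09) = 22.387 + (6.1127)·0.31521 = 24.314 °C.

24.3 °C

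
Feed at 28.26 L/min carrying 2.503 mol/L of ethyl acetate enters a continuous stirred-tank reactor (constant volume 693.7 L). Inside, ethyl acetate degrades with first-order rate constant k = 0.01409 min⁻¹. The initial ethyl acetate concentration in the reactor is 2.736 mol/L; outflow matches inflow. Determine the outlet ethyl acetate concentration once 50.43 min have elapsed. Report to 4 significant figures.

V dC/dt = Q(C_in − C) − k V C.
dC/dt = (Q/V) C_in − (Q/V + k) C; effective rate a = Q/V + k = 0.0407381 + 0.01409 = 0.0548281 min⁻¹.
C_ss = Q C_in/(Q + kV) = 1.85977 mol/L; C(t) = C_ss + (C₀ − C_ss) e^(−a t).
C(50.43) = 1.85977 + (0.876234)·e^(−0.0548281·50.43) = 1.85977 + (0.876234)·0.0629774 = 1.91495 mol/L.

1.915 mol/L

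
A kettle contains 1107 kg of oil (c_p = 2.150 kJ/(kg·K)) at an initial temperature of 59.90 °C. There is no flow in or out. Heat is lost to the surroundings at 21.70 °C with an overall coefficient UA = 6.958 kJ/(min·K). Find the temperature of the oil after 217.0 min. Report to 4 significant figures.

M c_p dT/dt = −UA(T − T_amb).
dT/dt = (T_ss − T)/τ with T_ss = T_amb = 21.7000 °C, τ = M c_p/UA = 1107·2.150/6.958 = 342.059 min.
Solution: T(t) = T_ss + (T₀ − T_ss) e^(−t/τ).
T(217.0) = 21.7000 + (38.2000)·0.530257 = 41.9558 °C.

41.96 °C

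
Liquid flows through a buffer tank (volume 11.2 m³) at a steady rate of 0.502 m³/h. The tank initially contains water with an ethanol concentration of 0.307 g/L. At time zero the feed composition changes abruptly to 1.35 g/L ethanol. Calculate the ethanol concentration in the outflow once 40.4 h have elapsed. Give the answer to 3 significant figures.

1.18 g/L

Accumulation = in − out for the solute gives V dC/dt = Q(C_in − C).
Time constant τ = V/Q = 11.2/0.502 = 22.311 h.
This is linear first-order; C(t) = C_in + (C₀ − C_in) e^(−t/τ).
C(40.4) = 1.35 + (0.307 − 1.35)·e^(−40.4/22.311) = 1.35 + (-1.0430)·0.16353 = 1.1794 g/L.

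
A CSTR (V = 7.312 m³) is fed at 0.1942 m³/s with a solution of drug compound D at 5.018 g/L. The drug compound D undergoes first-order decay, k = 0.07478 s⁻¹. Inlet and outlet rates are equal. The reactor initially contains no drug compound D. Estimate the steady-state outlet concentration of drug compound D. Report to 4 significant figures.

Accumulation = in − out − consumed: V dC/dt = Q C_in − Q C − k V C.
Steady state (dC/dt = 0): C_ss = Q C_in/(Q + kV) = C_in/(1 + kV/Q).
C_ss = 0.1942·5.018/(0.1942 + 0.07478·7.312) = 0.974496/0.740991 = 1.31512 g/L.

1.315 g/L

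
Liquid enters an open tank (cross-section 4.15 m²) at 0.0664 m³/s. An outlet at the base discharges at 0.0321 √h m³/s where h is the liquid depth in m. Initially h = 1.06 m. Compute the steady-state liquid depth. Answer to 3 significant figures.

Level balance: A dh/dt = 0.0664 − 0.0321 √h. Setting dh/dt = 0:
Q_in = 0.0321 √h_ss ⇒ √h_ss = 0.0664/0.0321 = 2.0685.
h_ss = 2.0685² = 4.2788 m. (Since h₀ = 1.06 m < h_ss, the level will rise toward this value.)

4.28 m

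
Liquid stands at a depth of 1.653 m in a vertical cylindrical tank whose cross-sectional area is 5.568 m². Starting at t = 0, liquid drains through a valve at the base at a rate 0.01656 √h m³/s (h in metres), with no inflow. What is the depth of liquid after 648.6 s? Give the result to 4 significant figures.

With no inflow, A dh/dt = −0.01656 √h.
Separate and integrate: 2(√h − √h₀) = −(0.01656/A) t.
√h = √1.653 − 0.01656·648.6/(2·5.568) = 1.28569 − 0.964513 = 0.321178.
h = 0.321178² = 0.103155 m.

0.1032 m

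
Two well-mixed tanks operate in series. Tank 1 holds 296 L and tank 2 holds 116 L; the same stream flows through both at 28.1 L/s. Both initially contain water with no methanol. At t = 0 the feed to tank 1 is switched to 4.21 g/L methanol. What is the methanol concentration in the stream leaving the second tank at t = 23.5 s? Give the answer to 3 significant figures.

Time constants: τᵢ = Vᵢ/Q for each well-mixed tank.
τ₁ = 296/28.1 = 10.534 s; τ₂ = 116/28.1 = 4.1281 s.
Tank 1: C₁ = C_in(1 − e^(−t/τ₁)). Tank 2 (τ₁ ≠ τ₂): C₂ = C_in[1 − (τ₁ e^(−t/τ₁) − τ₂ e^(−t/τ₂))/(τ₁ − τ₂)].
At t = 23.5: e^(−t/τ₁) = 0.10743, e^(−t/τ₂) = 0.0033706.
C₂ = 4.21·[1 − (10.534·0.10743 − 4.1281·0.0033706)/(6.4057)] = 4.21·0.82551 = 3.4754 g/L.

3.48 g/L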